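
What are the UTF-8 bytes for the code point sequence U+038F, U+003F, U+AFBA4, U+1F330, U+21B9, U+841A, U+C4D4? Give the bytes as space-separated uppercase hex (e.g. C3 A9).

U+038F: 2-byte form → CE 8F.
U+003F: 1-byte form → 3F.
U+AFBA4: 4-byte form → F2 AF AE A4.
U+1F330: 4-byte form → F0 9F 8C B0.
U+21B9: 3-byte form → E2 86 B9.
U+841A: 3-byte form → E8 90 9A.
U+C4D4: 3-byte form → EC 93 94.
Concatenated (20 bytes): CE 8F 3F F2 AF AE A4 F0 9F 8C B0 E2 86 B9 E8 90 9A EC 93 94.

CE 8F 3F F2 AF AE A4 F0 9F 8C B0 E2 86 B9 E8 90 9A EC 93 94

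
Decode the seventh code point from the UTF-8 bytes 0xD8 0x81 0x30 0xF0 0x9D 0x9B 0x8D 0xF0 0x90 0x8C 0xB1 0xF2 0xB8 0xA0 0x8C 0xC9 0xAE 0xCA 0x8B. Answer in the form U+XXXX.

Offset 0: leading byte 0xD8 = 11011000 → 2-byte char #1 = D8 81.
Offset 2: leading byte 0x30 = 00110000 → 1-byte char #2 = 30.
Offset 3: leading byte 0xF0 = 11110000 → 4-byte char #3 = F0 9D 9B 8D.
Offset 7: leading byte 0xF0 = 11110000 → 4-byte char #4 = F0 90 8C B1.
Offset 11: leading byte 0xF2 = 11110010 → 4-byte char #5 = F2 B8 A0 8C.
Offset 15: leading byte 0xC9 = 11001001 → 2-byte char #6 = C9 AE.
Offset 17: leading byte 0xCA = 11001010 → 2-byte char #7 = CA 8B.
Leading byte 0xCA = 11001010 matches 110xxxxx → 2-byte sequence.
Byte 1: 0xCA = 11001010, payload 01010 (5 bits).
Byte 2: 0x8B = 10001011 (10xxxxxx ✓), payload 001011.
Concatenate: 01010001011 = 0x28B (11 bits → U+028B).

U+028B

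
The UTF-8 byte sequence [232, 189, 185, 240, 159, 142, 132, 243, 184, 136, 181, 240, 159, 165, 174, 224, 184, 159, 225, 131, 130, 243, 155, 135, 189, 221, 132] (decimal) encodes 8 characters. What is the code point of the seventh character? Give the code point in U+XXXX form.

U+DB1FD

Offset 0: leading byte 0xE8 = 11101000 → 3-byte char #1 = E8 BD B9.
Offset 3: leading byte 0xF0 = 11110000 → 4-byte char #2 = F0 9F 8E 84.
Offset 7: leading byte 0xF3 = 11110011 → 4-byte char #3 = F3 B8 88 B5.
Offset 11: leading byte 0xF0 = 11110000 → 4-byte char #4 = F0 9F A5 AE.
Offset 15: leading byte 0xE0 = 11100000 → 3-byte char #5 = E0 B8 9F.
Offset 18: leading byte 0xE1 = 11100001 → 3-byte char #6 = E1 83 82.
Offset 21: leading byte 0xF3 = 11110011 → 4-byte char #7 = F3 9B 87 BD.
Leading byte 0xF3 = 11110011 matches 11110xxx → 4-byte sequence.
Byte 1: 0xF3 = 11110011, payload 011 (3 bits).
Byte 2: 0x9B = 10011011 (10xxxxxx ✓), payload 011011.
Byte 3: 0x87 = 10000111 (10xxxxxx ✓), payload 000111.
Byte 4: 0xBD = 10111101 (10xxxxxx ✓), payload 111101.
Concatenate: 011011011000111111101 = 0xDB1FD (21 bits → U+DB1FD).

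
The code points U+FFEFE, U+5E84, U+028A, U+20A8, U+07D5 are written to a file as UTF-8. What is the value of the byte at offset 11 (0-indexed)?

0xA8

U+FFEFE → 4-byte form F3 BF BB BE at offsets 0–3.
U+5E84 → 3-byte form E5 BA 84 at offsets 4–6.
U+028A → 2-byte form CA 8A at offsets 7–8.
U+20A8 → 3-byte form E2 82 A8 at offsets 9–11.
Offset 11 falls in char 4's range; it's byte 3 of E2 82 A8 = 0xA8.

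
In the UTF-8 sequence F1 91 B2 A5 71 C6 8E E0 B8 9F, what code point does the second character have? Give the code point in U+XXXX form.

U+0071

Offset 0: leading byte 0xF1 = 11110001 → 4-byte char #1 = F1 91 B2 A5.
Offset 4: leading byte 0x71 = 01110001 → 1-byte char #2 = 71.
Leading byte 0x71 = 01110001 matches 0xxxxxxx → 1-byte sequence.
Byte 1: 0x71 = 01110001, payload 1110001 (7 bits).
Concatenate: 1110001 = 0x71 (7 bits → U+0071).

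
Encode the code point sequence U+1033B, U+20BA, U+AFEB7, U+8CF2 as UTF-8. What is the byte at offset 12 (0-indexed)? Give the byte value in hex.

U+1033B → 4-byte form F0 90 8C BB at offsets 0–3.
U+20BA → 3-byte form E2 82 BA at offsets 4–6.
U+AFEB7 → 4-byte form F2 AF BA B7 at offsets 7–10.
U+8CF2 → 3-byte form E8 B3 B2 at offsets 11–13.
Offset 12 falls in char 4's range; it's byte 2 of E8 B3 B2 = 0xB3.

0xB3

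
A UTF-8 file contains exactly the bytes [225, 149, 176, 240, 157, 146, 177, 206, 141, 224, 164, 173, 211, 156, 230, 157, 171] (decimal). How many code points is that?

6

Byte at offset 0: 0xE1 = 11100001 → 3-byte char (#1). Advance 3.
Byte at offset 3: 0xF0 = 11110000 → 4-byte char (#2). Advance 4.
Byte at offset 7: 0xCE = 11001110 → 2-byte char (#3). Advance 2.
Byte at offset 9: 0xE0 = 11100000 → 3-byte char (#4). Advance 3.
Byte at offset 12: 0xD3 = 11010011 → 2-byte char (#5). Advance 2.
Byte at offset 14: 0xE6 = 11100110 → 3-byte char (#6). Advance 3.
Reached end at offset 17 after 6 code points.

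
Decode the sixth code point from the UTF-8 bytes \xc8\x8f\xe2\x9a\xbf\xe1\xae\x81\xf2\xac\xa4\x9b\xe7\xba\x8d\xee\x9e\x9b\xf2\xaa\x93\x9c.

Offset 0: leading byte 0xC8 = 11001000 → 2-byte char #1 = C8 8F.
Offset 2: leading byte 0xE2 = 11100010 → 3-byte char #2 = E2 9A BF.
Offset 5: leading byte 0xE1 = 11100001 → 3-byte char #3 = E1 AE 81.
Offset 8: leading byte 0xF2 = 11110010 → 4-byte char #4 = F2 AC A4 9B.
Offset 12: leading byte 0xE7 = 11100111 → 3-byte char #5 = E7 BA 8D.
Offset 15: leading byte 0xEE = 11101110 → 3-byte char #6 = EE 9E 9B.
Leading byte 0xEE = 11101110 matches 1110xxxx → 3-byte sequence.
Byte 1: 0xEE = 11101110, payload 1110 (4 bits).
Byte 2: 0x9E = 10011110 (10xxxxxx ✓), payload 011110.
Byte 3: 0x9B = 10011011 (10xxxxxx ✓), payload 011011.
Concatenate: 1110011110011011 = 0xE79B (16 bits → U+E79B).

U+E79B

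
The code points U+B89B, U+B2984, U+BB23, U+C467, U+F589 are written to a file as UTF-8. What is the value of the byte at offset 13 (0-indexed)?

U+B89B → 3-byte form EB A2 9B at offsets 0–2.
U+B2984 → 4-byte form F2 B2 A6 84 at offsets 3–6.
U+BB23 → 3-byte form EB AC A3 at offsets 7–9.
U+C467 → 3-byte form EC 91 A7 at offsets 10–12.
U+F589 → 3-byte form EF 96 89 at offsets 13–15.
Offset 13 falls in char 5's range; it's byte 1 of EF 96 89 = 0xEF.

0xEF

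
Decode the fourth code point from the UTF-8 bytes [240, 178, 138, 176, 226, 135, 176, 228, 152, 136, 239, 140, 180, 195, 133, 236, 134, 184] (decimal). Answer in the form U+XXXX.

U+F334

Offset 0: leading byte 0xF0 = 11110000 → 4-byte char #1 = F0 B2 8A B0.
Offset 4: leading byte 0xE2 = 11100010 → 3-byte char #2 = E2 87 B0.
Offset 7: leading byte 0xE4 = 11100100 → 3-byte char #3 = E4 98 88.
Offset 10: leading byte 0xEF = 11101111 → 3-byte char #4 = EF 8C B4.
Leading byte 0xEF = 11101111 matches 1110xxxx → 3-byte sequence.
Byte 1: 0xEF = 11101111, payload 1111 (4 bits).
Byte 2: 0x8C = 10001100 (10xxxxxx ✓), payload 001100.
Byte 3: 0xB4 = 10110100 (10xxxxxx ✓), payload 110100.
Concatenate: 1111001100110100 = 0xF334 (16 bits → U+F334).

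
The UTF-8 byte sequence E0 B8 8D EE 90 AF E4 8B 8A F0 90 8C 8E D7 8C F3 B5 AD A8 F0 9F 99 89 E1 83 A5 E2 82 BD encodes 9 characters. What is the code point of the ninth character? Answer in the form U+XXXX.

U+20BD

Offset 0: leading byte 0xE0 = 11100000 → 3-byte char #1 = E0 B8 8D.
Offset 3: leading byte 0xEE = 11101110 → 3-byte char #2 = EE 90 AF.
Offset 6: leading byte 0xE4 = 11100100 → 3-byte char #3 = E4 8B 8A.
Offset 9: leading byte 0xF0 = 11110000 → 4-byte char #4 = F0 90 8C 8E.
Offset 13: leading byte 0xD7 = 11010111 → 2-byte char #5 = D7 8C.
Offset 15: leading byte 0xF3 = 11110011 → 4-byte char #6 = F3 B5 AD A8.
Offset 19: leading byte 0xF0 = 11110000 → 4-byte char #7 = F0 9F 99 89.
Offset 23: leading byte 0xE1 = 11100001 → 3-byte char #8 = E1 83 A5.
Offset 26: leading byte 0xE2 = 11100010 → 3-byte char #9 = E2 82 BD.
Leading byte 0xE2 = 11100010 matches 1110xxxx → 3-byte sequence.
Byte 1: 0xE2 = 11100010, payload 0010 (4 bits).
Byte 2: 0x82 = 10000010 (10xxxxxx ✓), payload 000010.
Byte 3: 0xBD = 10111101 (10xxxxxx ✓), payload 111101.
Concatenate: 0010000010111101 = 0x20BD (16 bits → U+20BD).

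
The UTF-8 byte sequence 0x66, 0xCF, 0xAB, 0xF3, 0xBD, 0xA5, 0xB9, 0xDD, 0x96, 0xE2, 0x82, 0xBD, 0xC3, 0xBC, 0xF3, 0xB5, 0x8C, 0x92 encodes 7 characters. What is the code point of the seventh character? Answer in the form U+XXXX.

U+F5312

Offset 0: leading byte 0x66 = 01100110 → 1-byte char #1 = 66.
Offset 1: leading byte 0xCF = 11001111 → 2-byte char #2 = CF AB.
Offset 3: leading byte 0xF3 = 11110011 → 4-byte char #3 = F3 BD A5 B9.
Offset 7: leading byte 0xDD = 11011101 → 2-byte char #4 = DD 96.
Offset 9: leading byte 0xE2 = 11100010 → 3-byte char #5 = E2 82 BD.
Offset 12: leading byte 0xC3 = 11000011 → 2-byte char #6 = C3 BC.
Offset 14: leading byte 0xF3 = 11110011 → 4-byte char #7 = F3 B5 8C 92.
Leading byte 0xF3 = 11110011 matches 11110xxx → 4-byte sequence.
Byte 1: 0xF3 = 11110011, payload 011 (3 bits).
Byte 2: 0xB5 = 10110101 (10xxxxxx ✓), payload 110101.
Byte 3: 0x8C = 10001100 (10xxxxxx ✓), payload 001100.
Byte 4: 0x92 = 10010010 (10xxxxxx ✓), payload 010010.
Concatenate: 011110101001100010010 = 0xF5312 (21 bits → U+F5312).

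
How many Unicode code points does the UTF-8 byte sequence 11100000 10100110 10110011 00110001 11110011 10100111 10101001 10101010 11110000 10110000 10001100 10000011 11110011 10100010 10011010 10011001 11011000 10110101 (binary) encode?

Byte at offset 0: 0xE0 = 11100000 → 3-byte char (#1). Advance 3.
Byte at offset 3: 0x31 = 00110001 → 1-byte char (#2). Advance 1.
Byte at offset 4: 0xF3 = 11110011 → 4-byte char (#3). Advance 4.
Byte at offset 8: 0xF0 = 11110000 → 4-byte char (#4). Advance 4.
Byte at offset 12: 0xF3 = 11110011 → 4-byte char (#5). Advance 4.
Byte at offset 16: 0xD8 = 11011000 → 2-byte char (#6). Advance 2.
Reached end at offset 18 after 6 code points.

6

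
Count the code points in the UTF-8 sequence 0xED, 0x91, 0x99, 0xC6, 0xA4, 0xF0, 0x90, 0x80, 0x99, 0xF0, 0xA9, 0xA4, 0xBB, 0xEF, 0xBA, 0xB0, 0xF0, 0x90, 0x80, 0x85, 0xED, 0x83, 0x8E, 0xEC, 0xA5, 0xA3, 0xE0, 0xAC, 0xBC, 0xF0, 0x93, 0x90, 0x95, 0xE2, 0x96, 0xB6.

11

Byte at offset 0: 0xED = 11101101 → 3-byte char (#1). Advance 3.
Byte at offset 3: 0xC6 = 11000110 → 2-byte char (#2). Advance 2.
Byte at offset 5: 0xF0 = 11110000 → 4-byte char (#3). Advance 4.
Byte at offset 9: 0xF0 = 11110000 → 4-byte char (#4). Advance 4.
Byte at offset 13: 0xEF = 11101111 → 3-byte char (#5). Advance 3.
Byte at offset 16: 0xF0 = 11110000 → 4-byte char (#6). Advance 4.
Byte at offset 20: 0xED = 11101101 → 3-byte char (#7). Advance 3.
Byte at offset 23: 0xEC = 11101100 → 3-byte char (#8). Advance 3.
Byte at offset 26: 0xE0 = 11100000 → 3-byte char (#9). Advance 3.
Byte at offset 29: 0xF0 = 11110000 → 4-byte char (#10). Advance 4.
Byte at offset 33: 0xE2 = 11100010 → 3-byte char (#11). Advance 3.
Reached end at offset 36 after 11 code points.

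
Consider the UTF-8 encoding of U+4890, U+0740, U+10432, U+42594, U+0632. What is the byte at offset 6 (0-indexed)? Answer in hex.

U+4890 → 3-byte form E4 A2 90 at offsets 0–2.
U+0740 → 2-byte form DD 80 at offsets 3–4.
U+10432 → 4-byte form F0 90 90 B2 at offsets 5–8.
Offset 6 falls in char 3's range; it's byte 2 of F0 90 90 B2 = 0x90.

0x90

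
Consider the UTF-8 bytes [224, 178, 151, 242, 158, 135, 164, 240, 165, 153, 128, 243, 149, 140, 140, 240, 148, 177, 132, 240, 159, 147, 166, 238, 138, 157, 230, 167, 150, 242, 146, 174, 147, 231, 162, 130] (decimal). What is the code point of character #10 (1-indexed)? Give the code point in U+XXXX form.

Offset 0: leading byte 0xE0 = 11100000 → 3-byte char #1 = E0 B2 97.
Offset 3: leading byte 0xF2 = 11110010 → 4-byte char #2 = F2 9E 87 A4.
Offset 7: leading byte 0xF0 = 11110000 → 4-byte char #3 = F0 A5 99 80.
Offset 11: leading byte 0xF3 = 11110011 → 4-byte char #4 = F3 95 8C 8C.
Offset 15: leading byte 0xF0 = 11110000 → 4-byte char #5 = F0 94 B1 84.
Offset 19: leading byte 0xF0 = 11110000 → 4-byte char #6 = F0 9F 93 A6.
Offset 23: leading byte 0xEE = 11101110 → 3-byte char #7 = EE 8A 9D.
Offset 26: leading byte 0xE6 = 11100110 → 3-byte char #8 = E6 A7 96.
Offset 29: leading byte 0xF2 = 11110010 → 4-byte char #9 = F2 92 AE 93.
Offset 33: leading byte 0xE7 = 11100111 → 3-byte char #10 = E7 A2 82.
Leading byte 0xE7 = 11100111 matches 1110xxxx → 3-byte sequence.
Byte 1: 0xE7 = 11100111, payload 0111 (4 bits).
Byte 2: 0xA2 = 10100010 (10xxxxxx ✓), payload 100010.
Byte 3: 0x82 = 10000010 (10xxxxxx ✓), payload 000010.
Concatenate: 0111100010000010 = 0x7882 (16 bits → U+7882).

U+7882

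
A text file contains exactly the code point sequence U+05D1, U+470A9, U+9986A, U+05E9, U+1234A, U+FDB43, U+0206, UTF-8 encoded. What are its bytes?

U+05D1: 2-byte form → D7 91.
U+470A9: 4-byte form → F1 87 82 A9.
U+9986A: 4-byte form → F2 99 A1 AA.
U+05E9: 2-byte form → D7 A9.
U+1234A: 4-byte form → F0 92 8D 8A.
U+FDB43: 4-byte form → F3 BD AD 83.
U+0206: 2-byte form → C8 86.
Concatenated (22 bytes): D7 91 F1 87 82 A9 F2 99 A1 AA D7 A9 F0 92 8D 8A F3 BD AD 83 C8 86.

D7 91 F1 87 82 A9 F2 99 A1 AA D7 A9 F0 92 8D 8A F3 BD AD 83 C8 86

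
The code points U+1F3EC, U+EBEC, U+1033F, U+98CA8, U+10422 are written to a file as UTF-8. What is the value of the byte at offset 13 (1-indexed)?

1-indexed offset 13 is 0-indexed offset 12.
U+1F3EC → 4-byte form F0 9F 8F AC at offsets 0–3.
U+EBEC → 3-byte form EE AF AC at offsets 4–6.
U+1033F → 4-byte form F0 90 8C BF at offsets 7–10.
U+98CA8 → 4-byte form F2 98 B2 A8 at offsets 11–14.
Offset 12 falls in char 4's range; it's byte 2 of F2 98 B2 A8 = 0x98.

0x98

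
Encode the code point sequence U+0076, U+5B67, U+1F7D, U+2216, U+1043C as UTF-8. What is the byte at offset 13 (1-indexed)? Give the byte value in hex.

1-indexed offset 13 is 0-indexed offset 12.
U+0076 → 1-byte form 76 at offsets 0–0.
U+5B67 → 3-byte form E5 AD A7 at offsets 1–3.
U+1F7D → 3-byte form E1 BD BD at offsets 4–6.
U+2216 → 3-byte form E2 88 96 at offsets 7–9.
U+1043C → 4-byte form F0 90 90 BC at offsets 10–13.
Offset 12 falls in char 5's range; it's byte 3 of F0 90 90 BC = 0x90.

0x90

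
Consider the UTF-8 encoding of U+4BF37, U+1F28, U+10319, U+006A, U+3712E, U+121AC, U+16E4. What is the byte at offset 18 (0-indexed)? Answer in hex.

U+4BF37 → 4-byte form F1 8B BC B7 at offsets 0–3.
U+1F28 → 3-byte form E1 BC A8 at offsets 4–6.
U+10319 → 4-byte form F0 90 8C 99 at offsets 7–10.
U+006A → 1-byte form 6A at offsets 11–11.
U+3712E → 4-byte form F0 B7 84 AE at offsets 12–15.
U+121AC → 4-byte form F0 92 86 AC at offsets 16–19.
Offset 18 falls in char 6's range; it's byte 3 of F0 92 86 AC = 0x86.

0x86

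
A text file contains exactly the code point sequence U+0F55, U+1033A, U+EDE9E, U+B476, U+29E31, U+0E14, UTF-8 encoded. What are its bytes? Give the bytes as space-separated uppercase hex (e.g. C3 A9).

U+0F55: 3-byte form → E0 BD 95.
U+1033A: 4-byte form → F0 90 8C BA.
U+EDE9E: 4-byte form → F3 AD BA 9E.
U+B476: 3-byte form → EB 91 B6.
U+29E31: 4-byte form → F0 A9 B8 B1.
U+0E14: 3-byte form → E0 B8 94.
Concatenated (21 bytes): E0 BD 95 F0 90 8C BA F3 AD BA 9E EB 91 B6 F0 A9 B8 B1 E0 B8 94.

E0 BD 95 F0 90 8C BA F3 AD BA 9E EB 91 B6 F0 A9 B8 B1 E0 B8 94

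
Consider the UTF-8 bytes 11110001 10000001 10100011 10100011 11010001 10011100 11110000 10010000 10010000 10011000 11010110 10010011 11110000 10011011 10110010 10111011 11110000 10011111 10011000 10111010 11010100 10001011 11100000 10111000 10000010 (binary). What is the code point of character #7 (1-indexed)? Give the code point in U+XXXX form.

U+050B

Offset 0: leading byte 0xF1 = 11110001 → 4-byte char #1 = F1 81 A3 A3.
Offset 4: leading byte 0xD1 = 11010001 → 2-byte char #2 = D1 9C.
Offset 6: leading byte 0xF0 = 11110000 → 4-byte char #3 = F0 90 90 98.
Offset 10: leading byte 0xD6 = 11010110 → 2-byte char #4 = D6 93.
Offset 12: leading byte 0xF0 = 11110000 → 4-byte char #5 = F0 9B B2 BB.
Offset 16: leading byte 0xF0 = 11110000 → 4-byte char #6 = F0 9F 98 BA.
Offset 20: leading byte 0xD4 = 11010100 → 2-byte char #7 = D4 8B.
Leading byte 0xD4 = 11010100 matches 110xxxxx → 2-byte sequence.
Byte 1: 0xD4 = 11010100, payload 10100 (5 bits).
Byte 2: 0x8B = 10001011 (10xxxxxx ✓), payload 001011.
Concatenate: 10100001011 = 0x50B (11 bits → U+050B).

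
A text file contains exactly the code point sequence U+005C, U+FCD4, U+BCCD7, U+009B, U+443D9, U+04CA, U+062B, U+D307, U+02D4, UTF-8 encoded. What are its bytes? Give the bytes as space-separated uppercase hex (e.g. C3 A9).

U+005C: 1-byte form → 5C.
U+FCD4: 3-byte form → EF B3 94.
U+BCCD7: 4-byte form → F2 BC B3 97.
U+009B: 2-byte form → C2 9B.
U+443D9: 4-byte form → F1 84 8F 99.
U+04CA: 2-byte form → D3 8A.
U+062B: 2-byte form → D8 AB.
U+D307: 3-byte form → ED 8C 87.
U+02D4: 2-byte form → CB 94.
Concatenated (23 bytes): 5C EF B3 94 F2 BC B3 97 C2 9B F1 84 8F 99 D3 8A D8 AB ED 8C 87 CB 94.

5C EF B3 94 F2 BC B3 97 C2 9B F1 84 8F 99 D3 8A D8 AB ED 8C 87 CB 94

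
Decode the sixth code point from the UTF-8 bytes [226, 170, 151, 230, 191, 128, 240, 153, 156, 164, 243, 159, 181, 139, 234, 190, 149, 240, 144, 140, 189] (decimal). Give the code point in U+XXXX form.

U+1033D

Offset 0: leading byte 0xE2 = 11100010 → 3-byte char #1 = E2 AA 97.
Offset 3: leading byte 0xE6 = 11100110 → 3-byte char #2 = E6 BF 80.
Offset 6: leading byte 0xF0 = 11110000 → 4-byte char #3 = F0 99 9C A4.
Offset 10: leading byte 0xF3 = 11110011 → 4-byte char #4 = F3 9F B5 8B.
Offset 14: leading byte 0xEA = 11101010 → 3-byte char #5 = EA BE 95.
Offset 17: leading byte 0xF0 = 11110000 → 4-byte char #6 = F0 90 8C BD.
Leading byte 0xF0 = 11110000 matches 11110xxx → 4-byte sequence.
Byte 1: 0xF0 = 11110000, payload 000 (3 bits).
Byte 2: 0x90 = 10010000 (10xxxxxx ✓), payload 010000.
Byte 3: 0x8C = 10001100 (10xxxxxx ✓), payload 001100.
Byte 4: 0xBD = 10111101 (10xxxxxx ✓), payload 111101.
Concatenate: 000010000001100111101 = 0x1033D (21 bits → U+1033D).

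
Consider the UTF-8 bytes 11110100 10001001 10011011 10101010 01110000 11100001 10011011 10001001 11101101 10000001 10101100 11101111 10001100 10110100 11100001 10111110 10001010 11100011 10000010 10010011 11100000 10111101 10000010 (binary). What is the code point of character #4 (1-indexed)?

U+D06C

Offset 0: leading byte 0xF4 = 11110100 → 4-byte char #1 = F4 89 9B AA.
Offset 4: leading byte 0x70 = 01110000 → 1-byte char #2 = 70.
Offset 5: leading byte 0xE1 = 11100001 → 3-byte char #3 = E1 9B 89.
Offset 8: leading byte 0xED = 11101101 → 3-byte char #4 = ED 81 AC.
Leading byte 0xED = 11101101 matches 1110xxxx → 3-byte sequence.
Byte 1: 0xED = 11101101, payload 1101 (4 bits).
Byte 2: 0x81 = 10000001 (10xxxxxx ✓), payload 000001.
Byte 3: 0xAC = 10101100 (10xxxxxx ✓), payload 101100.
Concatenate: 1101000001101100 = 0xD06C (16 bits → U+D06C).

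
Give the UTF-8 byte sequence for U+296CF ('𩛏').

U+296CF = 0x296CF = 169679 decimal. In range U+10000–U+10FFFF → 4-byte form: 11110xxx 10xxxxxx 10xxxxxx 10xxxxxx.
Binary (21 bits): 000101001011011001111.
Split 3+6+6+6: 000 | 101001 | 011011 | 001111.
Byte 1: 11110000 = 0xF0.
Byte 2: 10101001 = 0xA9.
Byte 3: 10011011 = 0x9B.
Byte 4: 10001111 = 0x8F.

F0 A9 9B 8F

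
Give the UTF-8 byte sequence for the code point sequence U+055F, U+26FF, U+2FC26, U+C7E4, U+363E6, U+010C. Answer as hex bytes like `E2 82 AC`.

D5 9F E2 9B BF F0 AF B0 A6 EC 9F A4 F0 B6 8F A6 C4 8C

U+055F: 2-byte form → D5 9F.
U+26FF: 3-byte form → E2 9B BF.
U+2FC26: 4-byte form → F0 AF B0 A6.
U+C7E4: 3-byte form → EC 9F A4.
U+363E6: 4-byte form → F0 B6 8F A6.
U+010C: 2-byte form → C4 8C.
Concatenated (18 bytes): D5 9F E2 9B BF F0 AF B0 A6 EC 9F A4 F0 B6 8F A6 C4 8C.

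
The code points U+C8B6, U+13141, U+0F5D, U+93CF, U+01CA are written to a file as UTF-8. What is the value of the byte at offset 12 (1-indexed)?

0x8F

1-indexed offset 12 is 0-indexed offset 11.
U+C8B6 → 3-byte form EC A2 B6 at offsets 0–2.
U+13141 → 4-byte form F0 93 85 81 at offsets 3–6.
U+0F5D → 3-byte form E0 BD 9D at offsets 7–9.
U+93CF → 3-byte form E9 8F 8F at offsets 10–12.
Offset 11 falls in char 4's range; it's byte 2 of E9 8F 8F = 0x8F.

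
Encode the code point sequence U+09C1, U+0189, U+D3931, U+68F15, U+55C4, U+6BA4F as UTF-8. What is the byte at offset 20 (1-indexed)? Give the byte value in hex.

0x8F

1-indexed offset 20 is 0-indexed offset 19.
U+09C1 → 3-byte form E0 A7 81 at offsets 0–2.
U+0189 → 2-byte form C6 89 at offsets 3–4.
U+D3931 → 4-byte form F3 93 A4 B1 at offsets 5–8.
U+68F15 → 4-byte form F1 A8 BC 95 at offsets 9–12.
U+55C4 → 3-byte form E5 97 84 at offsets 13–15.
U+6BA4F → 4-byte form F1 AB A9 8F at offsets 16–19.
Offset 19 falls in char 6's range; it's byte 4 of F1 AB A9 8F = 0x8F.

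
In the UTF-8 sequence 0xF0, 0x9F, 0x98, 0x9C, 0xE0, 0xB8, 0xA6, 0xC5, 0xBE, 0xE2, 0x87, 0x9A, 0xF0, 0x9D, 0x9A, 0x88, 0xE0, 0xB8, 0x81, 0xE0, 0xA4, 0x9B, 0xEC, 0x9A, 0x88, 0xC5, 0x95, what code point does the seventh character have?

Offset 0: leading byte 0xF0 = 11110000 → 4-byte char #1 = F0 9F 98 9C.
Offset 4: leading byte 0xE0 = 11100000 → 3-byte char #2 = E0 B8 A6.
Offset 7: leading byte 0xC5 = 11000101 → 2-byte char #3 = C5 BE.
Offset 9: leading byte 0xE2 = 11100010 → 3-byte char #4 = E2 87 9A.
Offset 12: leading byte 0xF0 = 11110000 → 4-byte char #5 = F0 9D 9A 88.
Offset 16: leading byte 0xE0 = 11100000 → 3-byte char #6 = E0 B8 81.
Offset 19: leading byte 0xE0 = 11100000 → 3-byte char #7 = E0 A4 9B.
Leading byte 0xE0 = 11100000 matches 1110xxxx → 3-byte sequence.
Byte 1: 0xE0 = 11100000, payload 0000 (4 bits).
Byte 2: 0xA4 = 10100100 (10xxxxxx ✓), payload 100100.
Byte 3: 0x9B = 10011011 (10xxxxxx ✓), payload 011011.
Concatenate: 0000100100011011 = 0x91B (16 bits → U+091B).

U+091B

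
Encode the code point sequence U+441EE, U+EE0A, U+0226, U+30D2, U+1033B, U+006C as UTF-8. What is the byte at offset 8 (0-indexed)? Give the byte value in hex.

U+441EE → 4-byte form F1 84 87 AE at offsets 0–3.
U+EE0A → 3-byte form EE B8 8A at offsets 4–6.
U+0226 → 2-byte form C8 A6 at offsets 7–8.
Offset 8 falls in char 3's range; it's byte 2 of C8 A6 = 0xA6.

0xA6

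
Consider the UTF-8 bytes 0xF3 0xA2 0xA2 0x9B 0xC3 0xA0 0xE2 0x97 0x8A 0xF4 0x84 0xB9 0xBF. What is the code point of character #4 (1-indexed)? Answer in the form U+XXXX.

Offset 0: leading byte 0xF3 = 11110011 → 4-byte char #1 = F3 A2 A2 9B.
Offset 4: leading byte 0xC3 = 11000011 → 2-byte char #2 = C3 A0.
Offset 6: leading byte 0xE2 = 11100010 → 3-byte char #3 = E2 97 8A.
Offset 9: leading byte 0xF4 = 11110100 → 4-byte char #4 = F4 84 B9 BF.
Leading byte 0xF4 = 11110100 matches 11110xxx → 4-byte sequence.
Byte 1: 0xF4 = 11110100, payload 100 (3 bits).
Byte 2: 0x84 = 10000100 (10xxxxxx ✓), payload 000100.
Byte 3: 0xB9 = 10111001 (10xxxxxx ✓), payload 111001.
Byte 4: 0xBF = 10111111 (10xxxxxx ✓), payload 111111.
Concatenate: 100000100111001111111 = 0x104E7F (21 bits → U+104E7F).

U+104E7F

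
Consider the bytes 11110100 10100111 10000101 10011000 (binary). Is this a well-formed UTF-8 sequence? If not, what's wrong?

Leading byte 0xF4 = 11110100 → 4-byte form.
Payload = 0x127158, which exceeds U+10FFFF, the maximum Unicode code point. (Leading bytes F5–FF, or F4 followed by ≥ 0x90, are invalid.)

invalid (encodes a value above U+10FFFF)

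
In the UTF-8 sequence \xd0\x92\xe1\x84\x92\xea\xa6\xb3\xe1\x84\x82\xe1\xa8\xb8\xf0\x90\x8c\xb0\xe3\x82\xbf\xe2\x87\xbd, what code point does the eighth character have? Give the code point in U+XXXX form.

U+21FD

Offset 0: leading byte 0xD0 = 11010000 → 2-byte char #1 = D0 92.
Offset 2: leading byte 0xE1 = 11100001 → 3-byte char #2 = E1 84 92.
Offset 5: leading byte 0xEA = 11101010 → 3-byte char #3 = EA A6 B3.
Offset 8: leading byte 0xE1 = 11100001 → 3-byte char #4 = E1 84 82.
Offset 11: leading byte 0xE1 = 11100001 → 3-byte char #5 = E1 A8 B8.
Offset 14: leading byte 0xF0 = 11110000 → 4-byte char #6 = F0 90 8C B0.
Offset 18: leading byte 0xE3 = 11100011 → 3-byte char #7 = E3 82 BF.
Offset 21: leading byte 0xE2 = 11100010 → 3-byte char #8 = E2 87 BD.
Leading byte 0xE2 = 11100010 matches 1110xxxx → 3-byte sequence.
Byte 1: 0xE2 = 11100010, payload 0010 (4 bits).
Byte 2: 0x87 = 10000111 (10xxxxxx ✓), payload 000111.
Byte 3: 0xBD = 10111101 (10xxxxxx ✓), payload 111101.
Concatenate: 0010000111111101 = 0x21FD (16 bits → U+21FD).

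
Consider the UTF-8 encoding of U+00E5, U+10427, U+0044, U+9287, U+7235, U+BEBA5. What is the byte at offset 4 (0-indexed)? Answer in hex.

0x90

U+00E5 → 2-byte form C3 A5 at offsets 0–1.
U+10427 → 4-byte form F0 90 90 A7 at offsets 2–5.
Offset 4 falls in char 2's range; it's byte 3 of F0 90 90 A7 = 0x90.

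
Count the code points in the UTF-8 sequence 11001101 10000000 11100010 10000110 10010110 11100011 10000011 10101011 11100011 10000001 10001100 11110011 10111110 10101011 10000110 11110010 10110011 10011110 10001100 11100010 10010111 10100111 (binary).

7

Byte at offset 0: 0xCD = 11001101 → 2-byte char (#1). Advance 2.
Byte at offset 2: 0xE2 = 11100010 → 3-byte char (#2). Advance 3.
Byte at offset 5: 0xE3 = 11100011 → 3-byte char (#3). Advance 3.
Byte at offset 8: 0xE3 = 11100011 → 3-byte char (#4). Advance 3.
Byte at offset 11: 0xF3 = 11110011 → 4-byte char (#5). Advance 4.
Byte at offset 15: 0xF2 = 11110010 → 4-byte char (#6). Advance 4.
Byte at offset 19: 0xE2 = 11100010 → 3-byte char (#7). Advance 3.
Reached end at offset 22 after 7 code points.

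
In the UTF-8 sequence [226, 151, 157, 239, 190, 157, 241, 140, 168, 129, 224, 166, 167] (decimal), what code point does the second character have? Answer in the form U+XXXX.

U+FF9D

Offset 0: leading byte 0xE2 = 11100010 → 3-byte char #1 = E2 97 9D.
Offset 3: leading byte 0xEF = 11101111 → 3-byte char #2 = EF BE 9D.
Leading byte 0xEF = 11101111 matches 1110xxxx → 3-byte sequence.
Byte 1: 0xEF = 11101111, payload 1111 (4 bits).
Byte 2: 0xBE = 10111110 (10xxxxxx ✓), payload 111110.
Byte 3: 0x9D = 10011101 (10xxxxxx ✓), payload 011101.
Concatenate: 1111111110011101 = 0xFF9D (16 bits → U+FF9D).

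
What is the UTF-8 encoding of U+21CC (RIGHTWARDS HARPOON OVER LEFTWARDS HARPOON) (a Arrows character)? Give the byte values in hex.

U+21CC = 0x21CC = 8652 decimal. In range U+0800–U+FFFF → 3-byte form: 1110xxxx 10xxxxxx 10xxxxxx.
Binary (16 bits): 0010000111001100.
Split 4+6+6: 0010 | 000111 | 001100.
Byte 1: 11100010 = 0xE2.
Byte 2: 10000111 = 0x87.
Byte 3: 10001100 = 0x8C.

E2 87 8C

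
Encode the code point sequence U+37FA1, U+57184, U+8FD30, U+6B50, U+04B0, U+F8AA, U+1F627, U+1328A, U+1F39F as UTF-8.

U+37FA1: 4-byte form → F0 B7 BE A1.
U+57184: 4-byte form → F1 97 86 84.
U+8FD30: 4-byte form → F2 8F B4 B0.
U+6B50: 3-byte form → E6 AD 90.
U+04B0: 2-byte form → D2 B0.
U+F8AA: 3-byte form → EF A2 AA.
U+1F627: 4-byte form → F0 9F 98 A7.
U+1328A: 4-byte form → F0 93 8A 8A.
U+1F39F: 4-byte form → F0 9F 8E 9F.
Concatenated (32 bytes): F0 B7 BE A1 F1 97 86 84 F2 8F B4 B0 E6 AD 90 D2 B0 EF A2 AA F0 9F 98 A7 F0 93 8A 8A F0 9F 8E 9F.

F0 B7 BE A1 F1 97 86 84 F2 8F B4 B0 E6 AD 90 D2 B0 EF A2 AA F0 9F 98 A7 F0 93 8A 8A F0 9F 8E 9F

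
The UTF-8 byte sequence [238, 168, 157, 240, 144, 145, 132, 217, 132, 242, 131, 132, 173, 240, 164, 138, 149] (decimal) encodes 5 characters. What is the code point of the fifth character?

U+24295

Offset 0: leading byte 0xEE = 11101110 → 3-byte char #1 = EE A8 9D.
Offset 3: leading byte 0xF0 = 11110000 → 4-byte char #2 = F0 90 91 84.
Offset 7: leading byte 0xD9 = 11011001 → 2-byte char #3 = D9 84.
Offset 9: leading byte 0xF2 = 11110010 → 4-byte char #4 = F2 83 84 AD.
Offset 13: leading byte 0xF0 = 11110000 → 4-byte char #5 = F0 A4 8A 95.
Leading byte 0xF0 = 11110000 matches 11110xxx → 4-byte sequence.
Byte 1: 0xF0 = 11110000, payload 000 (3 bits).
Byte 2: 0xA4 = 10100100 (10xxxxxx ✓), payload 100100.
Byte 3: 0x8A = 10001010 (10xxxxxx ✓), payload 001010.
Byte 4: 0x95 = 10010101 (10xxxxxx ✓), payload 010101.
Concatenate: 000100100001010010101 = 0x24295 (21 bits → U+24295).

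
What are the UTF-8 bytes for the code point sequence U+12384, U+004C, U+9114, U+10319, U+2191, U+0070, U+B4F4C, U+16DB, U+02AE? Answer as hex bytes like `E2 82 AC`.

F0 92 8E 84 4C E9 84 94 F0 90 8C 99 E2 86 91 70 F2 B4 BD 8C E1 9B 9B CA AE

U+12384: 4-byte form → F0 92 8E 84.
U+004C: 1-byte form → 4C.
U+9114: 3-byte form → E9 84 94.
U+10319: 4-byte form → F0 90 8C 99.
U+2191: 3-byte form → E2 86 91.
U+0070: 1-byte form → 70.
U+B4F4C: 4-byte form → F2 B4 BD 8C.
U+16DB: 3-byte form → E1 9B 9B.
U+02AE: 2-byte form → CA AE.
Concatenated (25 bytes): F0 92 8E 84 4C E9 84 94 F0 90 8C 99 E2 86 91 70 F2 B4 BD 8C E1 9B 9B CA AE.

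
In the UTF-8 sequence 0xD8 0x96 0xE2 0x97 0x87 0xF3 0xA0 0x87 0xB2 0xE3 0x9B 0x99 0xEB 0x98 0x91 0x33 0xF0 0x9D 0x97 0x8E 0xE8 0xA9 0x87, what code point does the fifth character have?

Offset 0: leading byte 0xD8 = 11011000 → 2-byte char #1 = D8 96.
Offset 2: leading byte 0xE2 = 11100010 → 3-byte char #2 = E2 97 87.
Offset 5: leading byte 0xF3 = 11110011 → 4-byte char #3 = F3 A0 87 B2.
Offset 9: leading byte 0xE3 = 11100011 → 3-byte char #4 = E3 9B 99.
Offset 12: leading byte 0xEB = 11101011 → 3-byte char #5 = EB 98 91.
Leading byte 0xEB = 11101011 matches 1110xxxx → 3-byte sequence.
Byte 1: 0xEB = 11101011, payload 1011 (4 bits).
Byte 2: 0x98 = 10011000 (10xxxxxx ✓), payload 011000.
Byte 3: 0x91 = 10010001 (10xxxxxx ✓), payload 010001.
Concatenate: 1011011000010001 = 0xB611 (16 bits → U+B611).

U+B611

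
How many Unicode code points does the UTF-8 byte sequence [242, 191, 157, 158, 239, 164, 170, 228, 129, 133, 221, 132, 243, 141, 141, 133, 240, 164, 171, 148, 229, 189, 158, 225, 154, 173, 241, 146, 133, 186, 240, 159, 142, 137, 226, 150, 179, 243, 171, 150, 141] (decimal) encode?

Byte at offset 0: 0xF2 = 11110010 → 4-byte char (#1). Advance 4.
Byte at offset 4: 0xEF = 11101111 → 3-byte char (#2). Advance 3.
Byte at offset 7: 0xE4 = 11100100 → 3-byte char (#3). Advance 3.
Byte at offset 10: 0xDD = 11011101 → 2-byte char (#4). Advance 2.
Byte at offset 12: 0xF3 = 11110011 → 4-byte char (#5). Advance 4.
Byte at offset 16: 0xF0 = 11110000 → 4-byte char (#6). Advance 4.
Byte at offset 20: 0xE5 = 11100101 → 3-byte char (#7). Advance 3.
Byte at offset 23: 0xE1 = 11100001 → 3-byte char (#8). Advance 3.
Byte at offset 26: 0xF1 = 11110001 → 4-byte char (#9). Advance 4.
Byte at offset 30: 0xF0 = 11110000 → 4-byte char (#10). Advance 4.
Byte at offset 34: 0xE2 = 11100010 → 3-byte char (#11). Advance 3.
Byte at offset 37: 0xF3 = 11110011 → 4-byte char (#12). Advance 4.
Reached end at offset 41 after 12 code points.

12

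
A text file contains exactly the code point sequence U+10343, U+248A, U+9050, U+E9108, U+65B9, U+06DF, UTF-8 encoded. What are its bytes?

U+10343: 4-byte form → F0 90 8D 83.
U+248A: 3-byte form → E2 92 8A.
U+9050: 3-byte form → E9 81 90.
U+E9108: 4-byte form → F3 A9 84 88.
U+65B9: 3-byte form → E6 96 B9.
U+06DF: 2-byte form → DB 9F.
Concatenated (19 bytes): F0 90 8D 83 E2 92 8A E9 81 90 F3 A9 84 88 E6 96 B9 DB 9F.

F0 90 8D 83 E2 92 8A E9 81 90 F3 A9 84 88 E6 96 B9 DB 9F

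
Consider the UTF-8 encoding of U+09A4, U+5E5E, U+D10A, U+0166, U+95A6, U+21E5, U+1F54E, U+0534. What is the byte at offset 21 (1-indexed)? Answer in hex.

1-indexed offset 21 is 0-indexed offset 20.
U+09A4 → 3-byte form E0 A6 A4 at offsets 0–2.
U+5E5E → 3-byte form E5 B9 9E at offsets 3–5.
U+D10A → 3-byte form ED 84 8A at offsets 6–8.
U+0166 → 2-byte form C5 A6 at offsets 9–10.
U+95A6 → 3-byte form E9 96 A6 at offsets 11–13.
U+21E5 → 3-byte form E2 87 A5 at offsets 14–16.
U+1F54E → 4-byte form F0 9F 95 8E at offsets 17–20.
Offset 20 falls in char 7's range; it's byte 4 of F0 9F 95 8E = 0x8E.

0x8E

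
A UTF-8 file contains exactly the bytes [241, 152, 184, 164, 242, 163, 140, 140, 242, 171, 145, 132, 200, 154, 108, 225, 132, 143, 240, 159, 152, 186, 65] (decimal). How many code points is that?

Byte at offset 0: 0xF1 = 11110001 → 4-byte char (#1). Advance 4.
Byte at offset 4: 0xF2 = 11110010 → 4-byte char (#2). Advance 4.
Byte at offset 8: 0xF2 = 11110010 → 4-byte char (#3). Advance 4.
Byte at offset 12: 0xC8 = 11001000 → 2-byte char (#4). Advance 2.
Byte at offset 14: 0x6C = 01101100 → 1-byte char (#5). Advance 1.
Byte at offset 15: 0xE1 = 11100001 → 3-byte char (#6). Advance 3.
Byte at offset 18: 0xF0 = 11110000 → 4-byte char (#7). Advance 4.
Byte at offset 22: 0x41 = 01000001 → 1-byte char (#8). Advance 1.
Reached end at offset 23 after 8 code points.

8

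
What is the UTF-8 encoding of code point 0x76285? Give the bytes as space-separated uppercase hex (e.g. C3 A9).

U+76285 = 0x76285 = 483973 decimal. In range U+10000–U+10FFFF → 4-byte form: 11110xxx 10xxxxxx 10xxxxxx 10xxxxxx.
Binary (21 bits): 001110110001010000101.
Split 3+6+6+6: 001 | 110110 | 001010 | 000101.
Byte 1: 11110001 = 0xF1.
Byte 2: 10110110 = 0xB6.
Byte 3: 10001010 = 0x8A.
Byte 4: 10000101 = 0x85.

F1 B6 8A 85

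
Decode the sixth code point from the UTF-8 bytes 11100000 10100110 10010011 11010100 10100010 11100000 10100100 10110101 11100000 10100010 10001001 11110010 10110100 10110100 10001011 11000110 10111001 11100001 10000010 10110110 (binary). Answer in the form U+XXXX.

U+01B9

Offset 0: leading byte 0xE0 = 11100000 → 3-byte char #1 = E0 A6 93.
Offset 3: leading byte 0xD4 = 11010100 → 2-byte char #2 = D4 A2.
Offset 5: leading byte 0xE0 = 11100000 → 3-byte char #3 = E0 A4 B5.
Offset 8: leading byte 0xE0 = 11100000 → 3-byte char #4 = E0 A2 89.
Offset 11: leading byte 0xF2 = 11110010 → 4-byte char #5 = F2 B4 B4 8B.
Offset 15: leading byte 0xC6 = 11000110 → 2-byte char #6 = C6 B9.
Leading byte 0xC6 = 11000110 matches 110xxxxx → 2-byte sequence.
Byte 1: 0xC6 = 11000110, payload 00110 (5 bits).
Byte 2: 0xB9 = 10111001 (10xxxxxx ✓), payload 111001.
Concatenate: 00110111001 = 0x1B9 (11 bits → U+01B9).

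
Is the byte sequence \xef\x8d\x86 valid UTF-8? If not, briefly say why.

valid

Leading byte 0xEF = 11101111 → 3-byte form.
Continuation bytes 0x8D=10001101, 0x86=10000110 all match 10xxxxxx.
Decoded value 0xF346 is ≥ 0x800 (shortest form) and not a surrogate.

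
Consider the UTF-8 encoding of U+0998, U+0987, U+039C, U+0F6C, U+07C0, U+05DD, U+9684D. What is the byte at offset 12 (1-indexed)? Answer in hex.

1-indexed offset 12 is 0-indexed offset 11.
U+0998 → 3-byte form E0 A6 98 at offsets 0–2.
U+0987 → 3-byte form E0 A6 87 at offsets 3–5.
U+039C → 2-byte form CE 9C at offsets 6–7.
U+0F6C → 3-byte form E0 BD AC at offsets 8–10.
U+07C0 → 2-byte form DF 80 at offsets 11–12.
Offset 11 falls in char 5's range; it's byte 1 of DF 80 = 0xDF.

0xDF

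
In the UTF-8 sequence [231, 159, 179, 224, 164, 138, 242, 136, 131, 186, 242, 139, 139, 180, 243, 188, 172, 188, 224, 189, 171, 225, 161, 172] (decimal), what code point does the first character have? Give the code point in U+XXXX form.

Offset 0: leading byte 0xE7 = 11100111 → 3-byte char #1 = E7 9F B3.
Leading byte 0xE7 = 11100111 matches 1110xxxx → 3-byte sequence.
Byte 1: 0xE7 = 11100111, payload 0111 (4 bits).
Byte 2: 0x9F = 10011111 (10xxxxxx ✓), payload 011111.
Byte 3: 0xB3 = 10110011 (10xxxxxx ✓), payload 110011.
Concatenate: 0111011111110011 = 0x77F3 (16 bits → U+77F3).

U+77F3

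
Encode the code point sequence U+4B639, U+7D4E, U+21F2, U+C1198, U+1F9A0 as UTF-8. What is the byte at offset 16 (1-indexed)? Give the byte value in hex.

0x9F

1-indexed offset 16 is 0-indexed offset 15.
U+4B639 → 4-byte form F1 8B 98 B9 at offsets 0–3.
U+7D4E → 3-byte form E7 B5 8E at offsets 4–6.
U+21F2 → 3-byte form E2 87 B2 at offsets 7–9.
U+C1198 → 4-byte form F3 81 86 98 at offsets 10–13.
U+1F9A0 → 4-byte form F0 9F A6 A0 at offsets 14–17.
Offset 15 falls in char 5's range; it's byte 2 of F0 9F A6 A0 = 0x9F.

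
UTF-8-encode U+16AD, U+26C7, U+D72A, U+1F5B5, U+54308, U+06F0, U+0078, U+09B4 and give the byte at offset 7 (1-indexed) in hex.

0xED

1-indexed offset 7 is 0-indexed offset 6.
U+16AD → 3-byte form E1 9A AD at offsets 0–2.
U+26C7 → 3-byte form E2 9B 87 at offsets 3–5.
U+D72A → 3-byte form ED 9C AA at offsets 6–8.
Offset 6 falls in char 3's range; it's byte 1 of ED 9C AA = 0xED.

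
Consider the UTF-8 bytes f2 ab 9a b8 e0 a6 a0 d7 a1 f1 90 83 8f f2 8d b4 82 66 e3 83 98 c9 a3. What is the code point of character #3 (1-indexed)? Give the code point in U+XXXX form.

Offset 0: leading byte 0xF2 = 11110010 → 4-byte char #1 = F2 AB 9A B8.
Offset 4: leading byte 0xE0 = 11100000 → 3-byte char #2 = E0 A6 A0.
Offset 7: leading byte 0xD7 = 11010111 → 2-byte char #3 = D7 A1.
Leading byte 0xD7 = 11010111 matches 110xxxxx → 2-byte sequence.
Byte 1: 0xD7 = 11010111, payload 10111 (5 bits).
Byte 2: 0xA1 = 10100001 (10xxxxxx ✓), payload 100001.
Concatenate: 10111100001 = 0x5E1 (11 bits → U+05E1).

U+05E1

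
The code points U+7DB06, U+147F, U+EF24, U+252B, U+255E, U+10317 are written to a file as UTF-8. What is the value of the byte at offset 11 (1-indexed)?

0xE2

1-indexed offset 11 is 0-indexed offset 10.
U+7DB06 → 4-byte form F1 BD AC 86 at offsets 0–3.
U+147F → 3-byte form E1 91 BF at offsets 4–6.
U+EF24 → 3-byte form EE BC A4 at offsets 7–9.
U+252B → 3-byte form E2 94 AB at offsets 10–12.
Offset 10 falls in char 4's range; it's byte 1 of E2 94 AB = 0xE2.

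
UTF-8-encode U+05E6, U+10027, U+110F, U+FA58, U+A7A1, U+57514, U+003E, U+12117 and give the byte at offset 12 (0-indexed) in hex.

0xEA

U+05E6 → 2-byte form D7 A6 at offsets 0–1.
U+10027 → 4-byte form F0 90 80 A7 at offsets 2–5.
U+110F → 3-byte form E1 84 8F at offsets 6–8.
U+FA58 → 3-byte form EF A9 98 at offsets 9–11.
U+A7A1 → 3-byte form EA 9E A1 at offsets 12–14.
Offset 12 falls in char 5's range; it's byte 1 of EA 9E A1 = 0xEA.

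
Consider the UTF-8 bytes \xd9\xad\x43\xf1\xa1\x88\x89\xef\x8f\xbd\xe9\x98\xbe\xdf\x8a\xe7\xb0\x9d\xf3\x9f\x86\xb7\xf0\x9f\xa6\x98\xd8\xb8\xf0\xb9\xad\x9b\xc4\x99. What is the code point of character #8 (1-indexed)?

U+DF1B7

Offset 0: leading byte 0xD9 = 11011001 → 2-byte char #1 = D9 AD.
Offset 2: leading byte 0x43 = 01000011 → 1-byte char #2 = 43.
Offset 3: leading byte 0xF1 = 11110001 → 4-byte char #3 = F1 A1 88 89.
Offset 7: leading byte 0xEF = 11101111 → 3-byte char #4 = EF 8F BD.
Offset 10: leading byte 0xE9 = 11101001 → 3-byte char #5 = E9 98 BE.
Offset 13: leading byte 0xDF = 11011111 → 2-byte char #6 = DF 8A.
Offset 15: leading byte 0xE7 = 11100111 → 3-byte char #7 = E7 B0 9D.
Offset 18: leading byte 0xF3 = 11110011 → 4-byte char #8 = F3 9F 86 B7.
Leading byte 0xF3 = 11110011 matches 11110xxx → 4-byte sequence.
Byte 1: 0xF3 = 11110011, payload 011 (3 bits).
Byte 2: 0x9F = 10011111 (10xxxxxx ✓), payload 011111.
Byte 3: 0x86 = 10000110 (10xxxxxx ✓), payload 000110.
Byte 4: 0xB7 = 10110111 (10xxxxxx ✓), payload 110111.
Concatenate: 011011111000110110111 = 0xDF1B7 (21 bits → U+DF1B7).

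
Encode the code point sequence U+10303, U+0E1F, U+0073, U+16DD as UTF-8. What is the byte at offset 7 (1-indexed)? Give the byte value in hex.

0x9F

1-indexed offset 7 is 0-indexed offset 6.
U+10303 → 4-byte form F0 90 8C 83 at offsets 0–3.
U+0E1F → 3-byte form E0 B8 9F at offsets 4–6.
Offset 6 falls in char 2's range; it's byte 3 of E0 B8 9F = 0x9F.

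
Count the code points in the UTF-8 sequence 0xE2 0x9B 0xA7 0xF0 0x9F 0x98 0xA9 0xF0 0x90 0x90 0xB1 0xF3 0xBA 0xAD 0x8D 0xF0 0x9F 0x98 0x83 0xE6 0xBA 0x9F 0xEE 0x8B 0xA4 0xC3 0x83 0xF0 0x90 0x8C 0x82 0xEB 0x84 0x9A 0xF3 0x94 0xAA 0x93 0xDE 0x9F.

Byte at offset 0: 0xE2 = 11100010 → 3-byte char (#1). Advance 3.
Byte at offset 3: 0xF0 = 11110000 → 4-byte char (#2). Advance 4.
Byte at offset 7: 0xF0 = 11110000 → 4-byte char (#3). Advance 4.
Byte at offset 11: 0xF3 = 11110011 → 4-byte char (#4). Advance 4.
Byte at offset 15: 0xF0 = 11110000 → 4-byte char (#5). Advance 4.
Byte at offset 19: 0xE6 = 11100110 → 3-byte char (#6). Advance 3.
Byte at offset 22: 0xEE = 11101110 → 3-byte char (#7). Advance 3.
Byte at offset 25: 0xC3 = 11000011 → 2-byte char (#8). Advance 2.
Byte at offset 27: 0xF0 = 11110000 → 4-byte char (#9). Advance 4.
Byte at offset 31: 0xEB = 11101011 → 3-byte char (#10). Advance 3.
Byte at offset 34: 0xF3 = 11110011 → 4-byte char (#11). Advance 4.
Byte at offset 38: 0xDE = 11011110 → 2-byte char (#12). Advance 2.
Reached end at offset 40 after 12 code points.

12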